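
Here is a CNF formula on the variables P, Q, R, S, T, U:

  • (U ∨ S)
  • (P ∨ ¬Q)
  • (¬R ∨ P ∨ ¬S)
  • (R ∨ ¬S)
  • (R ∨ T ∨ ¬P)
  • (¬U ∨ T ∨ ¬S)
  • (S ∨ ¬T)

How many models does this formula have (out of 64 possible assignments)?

Split on S, then P.
  S=1, P=1: Q free; 3 ways for (R,T,U) × 2^1 = 6.
  S=1, P=0: a clause becomes empty — 0.
  S=0, P=1: remaining (Q,R,T,U) ∈ {(0,1,0,1); (1,1,0,1)} — 2.
  S=0, P=0: remaining (Q,R,T,U) ∈ {(0,0,0,1); (0,1,0,1)} — 2.
Total: 6 + 0 + 2 + 2 = 10.

10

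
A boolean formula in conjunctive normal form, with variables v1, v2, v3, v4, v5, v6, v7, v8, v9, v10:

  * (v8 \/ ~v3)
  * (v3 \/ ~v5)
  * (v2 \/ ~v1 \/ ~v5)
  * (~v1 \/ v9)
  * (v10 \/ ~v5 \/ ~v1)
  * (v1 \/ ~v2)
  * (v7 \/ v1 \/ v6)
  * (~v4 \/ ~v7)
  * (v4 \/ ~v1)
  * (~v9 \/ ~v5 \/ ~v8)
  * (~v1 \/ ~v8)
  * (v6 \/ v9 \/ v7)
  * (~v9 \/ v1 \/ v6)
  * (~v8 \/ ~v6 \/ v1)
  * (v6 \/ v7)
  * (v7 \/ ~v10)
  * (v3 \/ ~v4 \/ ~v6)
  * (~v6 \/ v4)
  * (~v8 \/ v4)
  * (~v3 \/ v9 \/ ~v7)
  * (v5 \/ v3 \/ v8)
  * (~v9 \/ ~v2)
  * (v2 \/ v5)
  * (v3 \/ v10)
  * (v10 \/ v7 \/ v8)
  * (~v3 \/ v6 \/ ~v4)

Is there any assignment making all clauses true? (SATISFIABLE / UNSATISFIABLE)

UNSATISFIABLE

v1 = True:
  propagation gives v9=True, v4=True, v7=False, v8=False; an empty clause results — contradiction.
v1 = False:
  propagation gives v2=False, v5=True, v3=True, v8=True; an empty clause results — contradiction.
Every branch closes, so no satisfying assignment exists.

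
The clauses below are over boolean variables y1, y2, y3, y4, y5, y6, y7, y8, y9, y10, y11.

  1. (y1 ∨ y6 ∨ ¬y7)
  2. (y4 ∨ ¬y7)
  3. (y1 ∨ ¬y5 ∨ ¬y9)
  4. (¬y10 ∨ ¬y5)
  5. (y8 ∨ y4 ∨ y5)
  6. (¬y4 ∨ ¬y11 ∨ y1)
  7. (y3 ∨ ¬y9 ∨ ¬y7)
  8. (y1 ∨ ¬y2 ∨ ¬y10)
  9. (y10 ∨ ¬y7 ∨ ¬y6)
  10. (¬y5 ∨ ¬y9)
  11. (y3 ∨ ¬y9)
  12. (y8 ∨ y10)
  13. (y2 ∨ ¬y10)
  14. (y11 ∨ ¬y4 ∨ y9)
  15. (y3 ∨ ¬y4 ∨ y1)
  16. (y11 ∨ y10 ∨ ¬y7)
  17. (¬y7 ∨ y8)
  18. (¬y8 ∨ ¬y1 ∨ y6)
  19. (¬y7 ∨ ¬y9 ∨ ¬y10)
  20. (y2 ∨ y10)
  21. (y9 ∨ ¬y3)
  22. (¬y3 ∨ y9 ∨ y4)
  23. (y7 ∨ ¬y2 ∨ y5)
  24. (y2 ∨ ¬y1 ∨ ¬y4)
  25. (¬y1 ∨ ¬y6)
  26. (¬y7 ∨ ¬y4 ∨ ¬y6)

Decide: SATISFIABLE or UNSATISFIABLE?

SATISFIABLE

Branch on y1: take y1 = False.
Set y2 = True and propagate.
  then y10 is forced to False.
  then y8 is forced to True.
For the remaining variables, y3 = False, y4 = False, y5 = True, y6 = False, y7 = False, y9 = False, y11 = True works.
So y1=F, y2=T, y3=F, y4=F, y5=T, y6=F, y7=F, y8=T, y9=F, y10=F, y11=T is a satisfying assignment.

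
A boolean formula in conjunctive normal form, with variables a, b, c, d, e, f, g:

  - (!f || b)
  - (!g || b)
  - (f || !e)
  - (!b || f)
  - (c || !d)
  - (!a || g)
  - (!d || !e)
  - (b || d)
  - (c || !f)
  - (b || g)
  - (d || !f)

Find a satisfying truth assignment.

a = F  b = T  c = T  d = T  e = F  f = T  g = F

Check each clause:
  1. (!f || b) — b is true.
  2. (!g || b) — !g is true.
  3. (!e || f) — !e is true.
  4. (!b || f) — f is true.
  5. (!d || c) — c is true.
  6. (!a || g) — !a is true.
  7. (!d || !e) — !e is true.
  8. (d || b) — b is true.
  9. (!f || c) — c is true.
  10. (g || b) — b is true.
  11. (d || !f) — d is true.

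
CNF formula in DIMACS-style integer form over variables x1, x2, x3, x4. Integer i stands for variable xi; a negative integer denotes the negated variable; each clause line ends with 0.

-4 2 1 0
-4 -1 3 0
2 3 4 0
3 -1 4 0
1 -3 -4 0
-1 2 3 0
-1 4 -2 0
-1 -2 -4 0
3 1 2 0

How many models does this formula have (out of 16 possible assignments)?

6

The models are:
  x1=0 x2=0 x3=1 x4=0
  x1=0 x2=1 x3=0 x4=0
  x1=0 x2=1 x3=0 x4=1
  x1=0 x2=1 x3=1 x4=0
  x1=1 x2=0 x3=1 x4=0
  x1=1 x2=0 x3=1 x4=1
Count: 6.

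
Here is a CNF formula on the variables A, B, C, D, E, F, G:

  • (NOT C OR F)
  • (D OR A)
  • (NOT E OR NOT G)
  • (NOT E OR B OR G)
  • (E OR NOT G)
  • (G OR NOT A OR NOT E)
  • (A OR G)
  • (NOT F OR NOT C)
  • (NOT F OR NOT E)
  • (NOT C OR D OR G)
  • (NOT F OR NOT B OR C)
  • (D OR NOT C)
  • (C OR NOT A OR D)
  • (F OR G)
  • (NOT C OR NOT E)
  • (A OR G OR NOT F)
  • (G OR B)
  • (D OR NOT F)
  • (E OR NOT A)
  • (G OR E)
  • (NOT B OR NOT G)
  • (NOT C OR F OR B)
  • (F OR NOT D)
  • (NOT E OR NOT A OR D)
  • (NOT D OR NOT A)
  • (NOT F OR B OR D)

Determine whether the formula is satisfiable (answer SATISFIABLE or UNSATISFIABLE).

UNSATISFIABLE

G = True:
  propagation gives E=False; an empty clause results — contradiction.
G = False:
  propagation gives A=True, E=False; an empty clause results — contradiction.
Every branch closes, so no satisfying assignment exists.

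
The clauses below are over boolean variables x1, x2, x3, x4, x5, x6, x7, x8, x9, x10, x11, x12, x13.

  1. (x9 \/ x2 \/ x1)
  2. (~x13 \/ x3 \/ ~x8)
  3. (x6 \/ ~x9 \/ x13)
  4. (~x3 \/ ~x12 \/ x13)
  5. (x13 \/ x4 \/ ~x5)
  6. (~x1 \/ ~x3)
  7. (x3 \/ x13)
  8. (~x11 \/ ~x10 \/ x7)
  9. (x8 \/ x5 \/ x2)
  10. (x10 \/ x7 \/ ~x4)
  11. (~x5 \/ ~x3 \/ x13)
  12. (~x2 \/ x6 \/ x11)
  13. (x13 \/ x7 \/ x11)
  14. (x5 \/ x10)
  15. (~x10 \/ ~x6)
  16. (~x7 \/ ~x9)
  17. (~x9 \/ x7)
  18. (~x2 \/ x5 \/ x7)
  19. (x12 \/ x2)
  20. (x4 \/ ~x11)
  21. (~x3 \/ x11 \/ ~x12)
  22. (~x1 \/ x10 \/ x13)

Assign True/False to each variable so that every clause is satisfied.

x1 = True  x2 = True  x3 = False  x4 = True  x5 = True  x6 = False  x7 = True  x8 = False  x9 = False  x10 = True  x11 = True  x12 = False  x13 = True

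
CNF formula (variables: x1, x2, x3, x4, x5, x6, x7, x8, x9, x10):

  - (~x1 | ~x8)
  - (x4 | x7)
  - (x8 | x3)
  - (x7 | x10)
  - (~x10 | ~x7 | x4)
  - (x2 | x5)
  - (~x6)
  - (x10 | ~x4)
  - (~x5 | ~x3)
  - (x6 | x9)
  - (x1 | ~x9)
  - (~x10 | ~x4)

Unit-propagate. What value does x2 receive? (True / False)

(~x6) is a unit clause: x6 = False.
(x6 | x9): since x6 = False, the clause reduces to (x9). x9 = True.
In (~x9 | x1), ~x9 is now false; x1 must hold, so x1 = True.
From (~x8 | ~x1) and x1 = True: x8 = False.
(x8 | x3): since x8 = False, the clause reduces to (x3). x3 = True.
(~x3 | ~x5) with x3 = True leaves only ~x5, so x5 = False.
(x2 | x5) with x5 = False leaves only x2, so x2 = True.

True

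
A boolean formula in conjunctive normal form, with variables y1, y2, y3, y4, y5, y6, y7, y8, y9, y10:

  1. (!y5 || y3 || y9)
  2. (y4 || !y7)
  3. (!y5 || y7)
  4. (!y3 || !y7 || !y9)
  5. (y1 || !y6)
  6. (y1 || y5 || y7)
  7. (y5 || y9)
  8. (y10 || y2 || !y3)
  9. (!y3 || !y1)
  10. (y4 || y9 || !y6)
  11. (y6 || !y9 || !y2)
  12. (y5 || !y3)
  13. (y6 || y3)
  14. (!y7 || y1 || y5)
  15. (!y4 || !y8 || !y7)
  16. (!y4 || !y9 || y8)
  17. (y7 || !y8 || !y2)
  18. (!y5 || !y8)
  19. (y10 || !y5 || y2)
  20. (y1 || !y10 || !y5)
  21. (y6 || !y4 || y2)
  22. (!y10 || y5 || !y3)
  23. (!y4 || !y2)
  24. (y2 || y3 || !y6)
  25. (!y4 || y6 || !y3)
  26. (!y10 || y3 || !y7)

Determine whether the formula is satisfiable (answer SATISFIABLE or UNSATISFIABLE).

SATISFIABLE

Set y1 = True and propagate.
  then y3 is forced to False.
  then y6 is forced to True.
  then y2 is forced to True.
  then y4 is forced to False.
  then y7 is forced to False.
  then y5 is forced to False.
  then y9 is forced to True.
  then y8 is forced to False.
y10 is now unconstrained; take y10 = True.
Every clause has at least one true literal under this assignment.
So y1=True, y2=True, y3=False, y4=False, y5=False, y6=True, y7=False, y8=False, y9=True, y10=True is a satisfying assignment.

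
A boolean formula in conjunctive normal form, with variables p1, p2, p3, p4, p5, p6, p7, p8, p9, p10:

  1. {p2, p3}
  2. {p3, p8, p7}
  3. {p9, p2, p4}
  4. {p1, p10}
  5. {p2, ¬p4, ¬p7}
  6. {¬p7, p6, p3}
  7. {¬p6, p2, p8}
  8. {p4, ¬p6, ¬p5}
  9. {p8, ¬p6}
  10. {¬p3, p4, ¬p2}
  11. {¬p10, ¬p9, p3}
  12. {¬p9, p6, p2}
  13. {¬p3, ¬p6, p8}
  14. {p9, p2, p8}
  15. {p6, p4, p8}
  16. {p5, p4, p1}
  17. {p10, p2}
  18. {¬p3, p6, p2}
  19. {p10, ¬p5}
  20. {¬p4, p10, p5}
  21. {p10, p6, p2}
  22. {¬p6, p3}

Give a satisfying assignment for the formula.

Pure literal: p1 appears only positively; assign p1 = True.
p8 occurs only positively in the remaining clauses — set p8 = True.
Try p2 = True.
Set p3 = True and propagate.
  then p4 is forced to True.
Set p5 = False and propagate.
  then p10 is forced to True.
p6, p7, p9 are now unconstrained; take p6 = True, p7 = True, p9 = False.
Every clause has at least one true literal under this assignment.
Check each clause:
  1. {p2, p3} — p2 is true.
  2. {p8, p7, p3} — p8 is true.
  3. {p4, p2, p9} — p2 is true.
  4. {p1, p10} — p1 is true.
  5. {p2, ¬p7, ¬p4} — p2 is true.
  6. {¬p7, p6, p3} — p3 is true.
  7. {p8, p2, ¬p6} — p8 is true.
  8. {¬p6, ¬p5, p4} — ¬p5 is true.
  9. {¬p6, p8} — p8 is true.
  10. {¬p3, p4, ¬p2} — p4 is true.
  11. {¬p10, p3, ¬p9} — p3 is true.
  12. {¬p9, p6, p2} — p2 is true.
  13. {¬p6, ¬p3, p8} — p8 is true.
  14. {p2, p8, p9} — p8 is true.
  15. {p4, p8, p6} — p8 is true.
  16. {p4, p5, p1} — p1 is true.
  17. {p10, p2} — p2 is true.
  18. {p2, ¬p3, p6} — p2 is true.
  19. {¬p5, p10} — p10 is true.
  20. {¬p4, p10, p5} — p10 is true.
  21. {p2, p6, p10} — p10 is true.
  22. {p3, ¬p6} — p3 is true.

p1=True, p2=True, p3=True, p4=True, p5=False, p6=True, p7=True, p8=True, p9=False, p10=True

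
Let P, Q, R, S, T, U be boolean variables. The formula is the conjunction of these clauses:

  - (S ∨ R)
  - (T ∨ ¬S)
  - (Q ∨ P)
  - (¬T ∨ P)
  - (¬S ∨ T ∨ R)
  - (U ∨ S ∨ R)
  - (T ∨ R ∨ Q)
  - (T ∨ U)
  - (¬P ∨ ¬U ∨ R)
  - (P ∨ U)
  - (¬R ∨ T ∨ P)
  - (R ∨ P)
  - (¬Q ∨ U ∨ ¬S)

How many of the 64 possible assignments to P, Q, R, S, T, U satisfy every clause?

Case analysis on R and P:
  R=1, P=1: 9 of the 16 assignments to (Q,S,T,U) work.
  R=1, P=0: a clause becomes empty — 0.
  R=0, P=1: remaining (Q,S,T,U) ∈ {(0,1,1,0)} — 1.
  R=0, P=0: a clause becomes empty — 0.
Total: 9 + 0 + 1 + 0 = 10.

10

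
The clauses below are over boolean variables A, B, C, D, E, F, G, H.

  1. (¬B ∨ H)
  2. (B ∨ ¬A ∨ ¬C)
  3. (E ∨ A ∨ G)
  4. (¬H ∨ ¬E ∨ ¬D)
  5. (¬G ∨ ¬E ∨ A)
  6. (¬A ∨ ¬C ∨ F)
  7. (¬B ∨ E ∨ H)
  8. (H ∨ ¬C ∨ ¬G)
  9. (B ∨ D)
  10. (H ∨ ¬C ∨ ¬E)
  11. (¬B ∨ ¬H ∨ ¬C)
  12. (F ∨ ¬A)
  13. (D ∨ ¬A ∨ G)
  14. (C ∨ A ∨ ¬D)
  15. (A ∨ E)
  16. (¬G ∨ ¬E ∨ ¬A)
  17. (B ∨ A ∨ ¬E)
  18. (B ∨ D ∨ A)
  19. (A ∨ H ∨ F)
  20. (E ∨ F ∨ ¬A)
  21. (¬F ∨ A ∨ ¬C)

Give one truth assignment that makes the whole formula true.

A = T, B = T, C = F, D = F, E = F, F = T, G = T, H = T

Try A = True.
  then F is forced to True.
Set B = True and propagate.
  then H is forced to True.
  then C is forced to False.
Try D = False.
  then G is forced to True.
  then E is forced to False.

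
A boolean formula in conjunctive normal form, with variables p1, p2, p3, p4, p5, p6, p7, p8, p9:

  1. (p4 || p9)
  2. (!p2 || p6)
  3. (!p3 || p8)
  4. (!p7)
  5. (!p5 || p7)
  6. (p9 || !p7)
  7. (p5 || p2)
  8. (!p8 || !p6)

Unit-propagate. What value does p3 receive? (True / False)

(!p7) is a unit clause: p7 = False.
In (p7 || !p5), p7 is now false; !p5 must hold, so p5 = False.
(p5 || p2): since p5 = False, the clause reduces to (p2). p2 = True.
In (!p2 || p6), !p2 is now false; p6 must hold, so p6 = True.
(!p8 || !p6) with p6 = True leaves only !p8, so p8 = False.
From (p8 || !p3) and p8 = False: p3 = False.

False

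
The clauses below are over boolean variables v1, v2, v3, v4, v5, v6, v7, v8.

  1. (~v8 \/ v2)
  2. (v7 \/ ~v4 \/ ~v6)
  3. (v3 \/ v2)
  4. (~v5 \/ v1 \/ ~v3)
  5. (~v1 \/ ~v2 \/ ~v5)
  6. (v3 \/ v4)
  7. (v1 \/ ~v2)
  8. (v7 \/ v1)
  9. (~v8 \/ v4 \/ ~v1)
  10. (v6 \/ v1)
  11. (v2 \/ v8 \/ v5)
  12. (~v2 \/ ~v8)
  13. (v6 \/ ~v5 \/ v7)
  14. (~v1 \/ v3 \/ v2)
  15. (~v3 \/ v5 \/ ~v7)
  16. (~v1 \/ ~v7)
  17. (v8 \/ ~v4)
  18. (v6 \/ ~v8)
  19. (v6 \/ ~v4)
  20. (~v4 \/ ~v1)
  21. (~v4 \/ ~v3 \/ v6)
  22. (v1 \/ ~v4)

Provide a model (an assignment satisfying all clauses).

v1=1  v2=1  v3=1  v4=0  v5=0  v6=1  v7=0  v8=0

Branch on v1: take v1 = True.
  then v7 is forced to False.
  then v4 is forced to False.
  then v3 is forced to True.
  then v8 is forced to False.
Try v2 = True.
  then v5 is forced to False.
v6 is now unconstrained; take v6 = True.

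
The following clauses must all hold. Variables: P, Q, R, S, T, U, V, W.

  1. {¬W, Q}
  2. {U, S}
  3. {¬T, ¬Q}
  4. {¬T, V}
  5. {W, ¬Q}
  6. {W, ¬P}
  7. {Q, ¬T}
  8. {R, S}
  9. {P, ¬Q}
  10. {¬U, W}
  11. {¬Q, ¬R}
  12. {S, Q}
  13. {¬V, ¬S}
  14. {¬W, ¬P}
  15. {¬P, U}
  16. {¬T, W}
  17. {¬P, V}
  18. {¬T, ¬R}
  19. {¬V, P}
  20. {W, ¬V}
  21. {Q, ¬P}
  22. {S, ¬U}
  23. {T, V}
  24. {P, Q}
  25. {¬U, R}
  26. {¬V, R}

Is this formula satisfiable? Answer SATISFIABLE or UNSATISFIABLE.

UNSATISFIABLE

Q = True:
  propagation gives T=False, W=True, P=True; an empty clause results — contradiction.
Q = False:
  propagation gives W=False, P=False; an empty clause results — contradiction.
Every branch closes, so no satisfying assignment exists.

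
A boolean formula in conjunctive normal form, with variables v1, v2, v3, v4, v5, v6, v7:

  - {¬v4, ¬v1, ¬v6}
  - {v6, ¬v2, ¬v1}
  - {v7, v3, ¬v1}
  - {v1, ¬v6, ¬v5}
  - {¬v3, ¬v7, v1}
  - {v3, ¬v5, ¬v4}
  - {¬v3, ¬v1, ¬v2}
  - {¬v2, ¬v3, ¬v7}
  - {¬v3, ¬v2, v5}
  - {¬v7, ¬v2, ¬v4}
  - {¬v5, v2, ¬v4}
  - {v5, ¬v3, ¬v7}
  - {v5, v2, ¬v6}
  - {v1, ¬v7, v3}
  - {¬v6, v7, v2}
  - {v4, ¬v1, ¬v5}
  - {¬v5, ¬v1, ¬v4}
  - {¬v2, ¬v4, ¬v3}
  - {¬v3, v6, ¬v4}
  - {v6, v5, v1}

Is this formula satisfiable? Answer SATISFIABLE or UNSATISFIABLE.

Try v1 = True.
Branch on v2: take v2 = False.
The remaining clauses are satisfied by v3 = True, v4 = False, v5 = False, v6 = False, v7 = False.
So v1=T  v2=F  v3=T  v4=F  v5=F  v6=F  v7=F is a satisfying assignment.

SATISFIABLE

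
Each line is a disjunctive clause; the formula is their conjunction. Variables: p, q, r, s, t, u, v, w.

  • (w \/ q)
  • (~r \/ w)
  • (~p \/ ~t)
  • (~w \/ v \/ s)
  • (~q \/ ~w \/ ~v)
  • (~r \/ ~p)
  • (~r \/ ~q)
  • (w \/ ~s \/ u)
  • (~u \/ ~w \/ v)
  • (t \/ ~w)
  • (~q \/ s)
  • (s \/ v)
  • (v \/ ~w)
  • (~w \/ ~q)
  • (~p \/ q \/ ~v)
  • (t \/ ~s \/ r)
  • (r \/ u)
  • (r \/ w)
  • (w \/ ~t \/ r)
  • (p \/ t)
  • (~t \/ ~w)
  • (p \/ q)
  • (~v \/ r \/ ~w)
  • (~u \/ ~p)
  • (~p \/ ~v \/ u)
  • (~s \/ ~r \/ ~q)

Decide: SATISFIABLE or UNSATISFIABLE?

UNSATISFIABLE

w = True:
  propagation gives t=True; an empty clause results — contradiction.
w = False:
  propagation gives q=True, r=False; an empty clause results — contradiction.
Every branch closes, so no satisfying assignment exists.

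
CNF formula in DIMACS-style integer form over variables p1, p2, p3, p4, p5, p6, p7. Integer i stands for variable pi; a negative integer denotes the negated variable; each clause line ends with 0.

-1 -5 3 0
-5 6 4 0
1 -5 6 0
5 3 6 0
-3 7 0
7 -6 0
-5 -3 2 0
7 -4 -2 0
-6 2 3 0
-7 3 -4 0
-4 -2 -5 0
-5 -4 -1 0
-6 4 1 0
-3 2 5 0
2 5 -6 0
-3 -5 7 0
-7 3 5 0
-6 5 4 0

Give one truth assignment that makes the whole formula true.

Try p1 = True.
Branch on p2: take p2 = True.
Set p3 = True and propagate.
  then p7 is forced to True.
For the remaining variables, p4 = True, p5 = False, p6 = False works.

p1=T  p2=T  p3=T  p4=T  p5=F  p6=F  p7=T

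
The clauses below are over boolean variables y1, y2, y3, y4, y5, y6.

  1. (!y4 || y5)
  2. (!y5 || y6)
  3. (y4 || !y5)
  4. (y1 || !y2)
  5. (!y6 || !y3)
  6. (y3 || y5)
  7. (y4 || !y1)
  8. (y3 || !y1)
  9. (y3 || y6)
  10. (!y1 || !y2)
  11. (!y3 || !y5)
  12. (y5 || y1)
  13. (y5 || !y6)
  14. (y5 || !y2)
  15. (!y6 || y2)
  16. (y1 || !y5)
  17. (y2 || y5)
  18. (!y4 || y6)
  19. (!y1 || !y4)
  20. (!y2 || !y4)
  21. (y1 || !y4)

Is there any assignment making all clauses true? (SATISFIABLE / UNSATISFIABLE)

UNSATISFIABLE

y5 = True:
  propagation gives y6=True, y4=True, y3=False, y1=False; an empty clause results — contradiction.
y5 = False:
  propagation gives y4=False, y3=True, y6=False, y1=False; an empty clause results — contradiction.
Every branch closes, so no satisfying assignment exists.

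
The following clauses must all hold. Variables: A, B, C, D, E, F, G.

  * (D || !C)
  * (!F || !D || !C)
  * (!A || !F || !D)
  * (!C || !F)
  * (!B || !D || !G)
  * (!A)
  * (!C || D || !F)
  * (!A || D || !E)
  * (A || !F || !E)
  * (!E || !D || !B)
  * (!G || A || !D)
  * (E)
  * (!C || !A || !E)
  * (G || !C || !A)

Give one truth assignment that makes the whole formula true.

(!A) is a unit clause, so A = False.
Unit propagation: (E) forces E = True.
(!F) is a unit clause, so F = False.
Pure literal: B appears only negated; assign B = False.
Pure literal: C appears only negated; assign C = False.
Branch on D: take D = False.
G is now unconstrained; take G = True.

A=False, B=False, C=False, D=False, E=True, F=False, G=True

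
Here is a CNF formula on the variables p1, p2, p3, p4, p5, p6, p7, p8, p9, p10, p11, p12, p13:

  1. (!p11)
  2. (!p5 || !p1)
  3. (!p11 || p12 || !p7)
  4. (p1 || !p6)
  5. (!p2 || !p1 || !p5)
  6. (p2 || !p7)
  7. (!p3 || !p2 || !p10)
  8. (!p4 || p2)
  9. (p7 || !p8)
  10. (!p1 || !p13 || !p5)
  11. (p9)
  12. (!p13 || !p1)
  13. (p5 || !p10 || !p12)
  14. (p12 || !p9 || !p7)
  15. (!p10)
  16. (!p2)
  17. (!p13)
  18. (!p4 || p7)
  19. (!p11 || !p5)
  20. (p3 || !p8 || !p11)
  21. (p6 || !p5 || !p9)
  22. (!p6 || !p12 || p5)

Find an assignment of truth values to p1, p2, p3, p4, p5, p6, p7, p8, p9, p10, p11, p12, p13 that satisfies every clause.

Unit propagation: (!p11) forces p11 = False.
The clause (p9) is unit: p9 must be True.
(!p10) is a unit clause, so p10 = False.
The clause (!p2) is unit: p2 must be False.
The clause (!p7) is unit: p7 must be False.
(!p4) is a unit clause, so p4 = False.
The clause (!p8) is unit: p8 must be False.
(!p13) is a unit clause, so p13 = False.
Pure literal: p12 appears only negated; assign p12 = False.
Branch on p1: take p1 = True.
  then p5 is forced to False.
p3, p6 are now unconstrained; take p3 = False, p6 = False.

p1 = True  p2 = False  p3 = False  p4 = False  p5 = False  p6 = False  p7 = False  p8 = False  p9 = True  p10 = False  p11 = False  p12 = False  p13 = False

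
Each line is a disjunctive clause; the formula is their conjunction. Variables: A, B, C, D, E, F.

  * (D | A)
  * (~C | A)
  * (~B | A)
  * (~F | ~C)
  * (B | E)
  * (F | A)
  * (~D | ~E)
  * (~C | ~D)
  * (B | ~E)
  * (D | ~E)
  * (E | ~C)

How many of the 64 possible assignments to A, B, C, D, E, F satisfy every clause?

4

The models are:
  A=T B=T C=F D=F E=F F=F
  A=T B=T C=F D=F E=F F=T
  A=T B=T C=F D=T E=F F=F
  A=T B=T C=F D=T E=F F=T
Count: 4.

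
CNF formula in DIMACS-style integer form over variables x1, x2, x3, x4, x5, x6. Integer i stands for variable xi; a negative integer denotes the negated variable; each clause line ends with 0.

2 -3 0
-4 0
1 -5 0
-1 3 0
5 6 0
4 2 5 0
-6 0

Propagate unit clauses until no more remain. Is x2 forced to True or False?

(~x4) is a unit clause: x4 = False.
(~x6) is a unit clause: x6 = False.
In (x6 | x5), x6 is now false; x5 must hold, so x5 = True.
From (x1 | ~x5) and x5 = True: x1 = True.
In (~x1 | x3), ~x1 is now false; x3 must hold, so x3 = True.
(x2 | ~x3) with x3 = True leaves only x2, so x2 = True.

True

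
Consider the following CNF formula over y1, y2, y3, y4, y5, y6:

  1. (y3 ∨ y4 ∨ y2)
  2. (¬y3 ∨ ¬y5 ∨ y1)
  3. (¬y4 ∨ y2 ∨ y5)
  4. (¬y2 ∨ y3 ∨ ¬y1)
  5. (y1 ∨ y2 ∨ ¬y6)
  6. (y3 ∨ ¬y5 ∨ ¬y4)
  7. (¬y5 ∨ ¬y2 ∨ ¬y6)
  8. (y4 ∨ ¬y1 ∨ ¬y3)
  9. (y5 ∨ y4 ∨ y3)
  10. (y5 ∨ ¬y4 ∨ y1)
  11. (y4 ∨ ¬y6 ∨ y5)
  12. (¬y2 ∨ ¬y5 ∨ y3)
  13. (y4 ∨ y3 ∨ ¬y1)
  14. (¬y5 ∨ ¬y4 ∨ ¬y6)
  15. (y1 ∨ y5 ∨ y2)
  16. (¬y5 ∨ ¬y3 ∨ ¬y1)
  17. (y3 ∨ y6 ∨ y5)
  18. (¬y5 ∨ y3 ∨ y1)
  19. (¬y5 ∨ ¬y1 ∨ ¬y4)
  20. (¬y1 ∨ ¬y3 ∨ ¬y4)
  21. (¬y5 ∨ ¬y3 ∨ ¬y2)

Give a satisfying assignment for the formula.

Set y1 = False and propagate.
Branch on y2: take y2 = True.
The remaining clauses are satisfied by y3 = True, y4 = False, y5 = False, y6 = False.

y1 = False  y2 = True  y3 = True  y4 = False  y5 = False  y6 = False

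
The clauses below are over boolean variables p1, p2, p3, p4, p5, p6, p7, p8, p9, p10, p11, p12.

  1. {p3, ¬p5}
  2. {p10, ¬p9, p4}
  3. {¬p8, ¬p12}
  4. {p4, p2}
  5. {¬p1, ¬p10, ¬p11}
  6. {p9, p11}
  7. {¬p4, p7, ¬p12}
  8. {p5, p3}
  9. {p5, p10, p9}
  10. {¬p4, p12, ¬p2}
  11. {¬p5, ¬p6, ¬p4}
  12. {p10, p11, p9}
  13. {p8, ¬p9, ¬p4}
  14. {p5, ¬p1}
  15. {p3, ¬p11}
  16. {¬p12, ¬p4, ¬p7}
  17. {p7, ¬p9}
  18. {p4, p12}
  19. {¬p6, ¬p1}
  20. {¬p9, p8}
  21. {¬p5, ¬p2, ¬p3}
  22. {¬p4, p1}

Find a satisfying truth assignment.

Pure literal: p6 appears only negated; assign p6 = False.
Set p1 = False and propagate.
  then p4 is forced to False.
  then p2 is forced to True.
  then p12 is forced to True.
  then p8 is forced to False.
  then p9 is forced to False.
  then p11 is forced to True.
  then p3 is forced to True.
  then p5 is forced to False.
  then p10 is forced to True.
p7 is now unconstrained; take p7 = True.

p1=F, p2=T, p3=T, p4=F, p5=F, p6=F, p7=T, p8=F, p9=F, p10=T, p11=T, p12=T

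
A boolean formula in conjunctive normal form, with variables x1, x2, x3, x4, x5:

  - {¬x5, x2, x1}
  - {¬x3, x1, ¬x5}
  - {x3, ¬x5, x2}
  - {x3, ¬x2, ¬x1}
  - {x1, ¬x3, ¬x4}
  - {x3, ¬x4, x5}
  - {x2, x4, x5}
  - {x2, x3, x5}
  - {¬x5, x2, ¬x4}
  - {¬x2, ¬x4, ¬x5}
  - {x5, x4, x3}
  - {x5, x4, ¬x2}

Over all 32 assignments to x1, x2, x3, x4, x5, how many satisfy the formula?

5

Satisfying assignments:
  x1=F x2=T x3=F x4=F x5=T
  x1=T x2=F x3=T x4=F x5=T
  x1=T x2=F x3=T x4=T x5=F
  x1=T x2=T x3=T x4=F x5=T
  x1=T x2=T x3=T x4=T x5=F
That's 5 in total.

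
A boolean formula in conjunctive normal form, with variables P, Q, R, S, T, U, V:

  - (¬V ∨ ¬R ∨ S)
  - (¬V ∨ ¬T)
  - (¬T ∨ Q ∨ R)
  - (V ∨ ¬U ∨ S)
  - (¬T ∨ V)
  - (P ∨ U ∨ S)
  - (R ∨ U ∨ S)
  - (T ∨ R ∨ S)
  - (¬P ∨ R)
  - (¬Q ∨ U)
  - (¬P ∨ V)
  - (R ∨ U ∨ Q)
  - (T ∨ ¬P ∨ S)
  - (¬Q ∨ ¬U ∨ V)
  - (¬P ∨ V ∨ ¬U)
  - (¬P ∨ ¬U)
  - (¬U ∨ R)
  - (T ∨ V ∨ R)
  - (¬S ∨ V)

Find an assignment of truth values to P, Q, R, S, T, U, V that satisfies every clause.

P=0  Q=0  R=1  S=1  T=0  U=0  V=1

Check each clause:
  1. (¬R ∨ S ∨ ¬V) — S is true.
  2. (¬T ∨ ¬V) — ¬T is true.
  3. (R ∨ Q ∨ ¬T) — R is true.
  4. (S ∨ ¬U ∨ V) — ¬U is true.
  5. (¬T ∨ V) — ¬T is true.
  6. (S ∨ P ∨ U) — S is true.
  7. (U ∨ R ∨ S) — R is true.
  8. (R ∨ S ∨ T) — R is true.
  9. (¬P ∨ R) — R is true.
  10. (¬Q ∨ U) — ¬Q is true.
  11. (V ∨ ¬P) — ¬P is true.
  12. (U ∨ R ∨ Q) — R is true.
  13. (S ∨ T ∨ ¬P) — S is true.
  14. (V ∨ ¬U ∨ ¬Q) — ¬U is true.
  15. (V ∨ ¬P ∨ ¬U) — ¬U is true.
  16. (¬P ∨ ¬U) — ¬U is true.
  17. (R ∨ ¬U) — ¬U is true.
  18. (R ∨ T ∨ V) — R is true.
  19. (V ∨ ¬S) — V is true.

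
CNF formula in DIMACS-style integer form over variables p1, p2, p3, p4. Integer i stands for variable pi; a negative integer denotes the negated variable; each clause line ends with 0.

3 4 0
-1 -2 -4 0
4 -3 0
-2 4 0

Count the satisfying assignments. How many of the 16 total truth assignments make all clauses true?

The models are:
  p1=F p2=F p3=F p4=T
  p1=F p2=F p3=T p4=T
  p1=F p2=T p3=F p4=T
  p1=F p2=T p3=T p4=T
  p1=T p2=F p3=F p4=T
  p1=T p2=F p3=T p4=T
That's 6 in total.

6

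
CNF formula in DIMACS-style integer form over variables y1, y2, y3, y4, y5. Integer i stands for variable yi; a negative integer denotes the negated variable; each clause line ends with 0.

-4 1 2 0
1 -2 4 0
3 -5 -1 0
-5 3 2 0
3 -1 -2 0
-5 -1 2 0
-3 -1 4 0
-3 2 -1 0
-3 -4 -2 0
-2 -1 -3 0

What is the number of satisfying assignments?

The models are:
  y1=0 y2=0 y3=0 y4=0 y5=0
  y1=0 y2=0 y3=1 y4=0 y5=0
  y1=0 y2=0 y3=1 y4=0 y5=1
  y1=0 y2=1 y3=0 y4=1 y5=0
  y1=0 y2=1 y3=0 y4=1 y5=1
  y1=1 y2=0 y3=0 y4=0 y5=0
  y1=1 y2=0 y3=0 y4=1 y5=0
That's 7 in total.

7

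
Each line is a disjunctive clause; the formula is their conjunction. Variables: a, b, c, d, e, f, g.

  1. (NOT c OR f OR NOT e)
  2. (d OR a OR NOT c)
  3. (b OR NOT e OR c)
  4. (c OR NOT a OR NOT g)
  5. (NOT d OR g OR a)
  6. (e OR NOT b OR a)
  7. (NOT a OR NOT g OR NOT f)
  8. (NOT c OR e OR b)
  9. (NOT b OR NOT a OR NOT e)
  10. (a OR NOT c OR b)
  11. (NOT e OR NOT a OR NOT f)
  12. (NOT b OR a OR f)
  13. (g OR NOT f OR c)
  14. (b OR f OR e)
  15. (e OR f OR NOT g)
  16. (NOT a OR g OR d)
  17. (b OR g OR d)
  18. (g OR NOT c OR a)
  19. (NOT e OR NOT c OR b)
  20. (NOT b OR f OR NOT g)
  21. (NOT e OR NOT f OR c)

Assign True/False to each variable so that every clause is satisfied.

a=False, b=False, c=False, d=False, e=False, f=True, g=True

Try a = False.
Try b = False.
  then c is forced to False.
  then e is forced to False.
  then f is forced to True.
  then g is forced to True.
d is now unconstrained; take d = False.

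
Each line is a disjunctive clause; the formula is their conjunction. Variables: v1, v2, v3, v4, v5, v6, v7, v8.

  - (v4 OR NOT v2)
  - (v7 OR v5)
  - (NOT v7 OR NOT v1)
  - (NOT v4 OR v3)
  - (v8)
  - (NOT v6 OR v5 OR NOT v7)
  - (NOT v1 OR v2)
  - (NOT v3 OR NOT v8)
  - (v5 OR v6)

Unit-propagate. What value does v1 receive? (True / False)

(v8) stands alone — v8 = True.
(NOT v3 OR NOT v8) with v8 = True leaves only NOT v3, so v3 = False.
From (NOT v4 OR v3) and v3 = False: v4 = False.
(NOT v2 OR v4) with v4 = False leaves only NOT v2, so v2 = False.
(NOT v1 OR v2): since v2 = False, the clause reduces to (NOT v1). v1 = False.

False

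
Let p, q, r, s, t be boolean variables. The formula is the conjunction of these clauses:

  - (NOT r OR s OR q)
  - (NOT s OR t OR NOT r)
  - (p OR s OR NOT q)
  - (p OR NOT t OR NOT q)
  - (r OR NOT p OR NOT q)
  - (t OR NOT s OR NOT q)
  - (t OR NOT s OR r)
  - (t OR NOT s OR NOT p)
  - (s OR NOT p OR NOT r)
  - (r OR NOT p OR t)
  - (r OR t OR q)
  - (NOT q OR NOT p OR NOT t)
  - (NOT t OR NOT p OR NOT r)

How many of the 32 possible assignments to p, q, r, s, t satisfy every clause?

The models are:
  p=0 q=0 r=0 s=0 t=1
  p=0 q=0 r=0 s=1 t=1
  p=0 q=0 r=1 s=1 t=1
  p=1 q=0 r=0 s=0 t=1
  p=1 q=0 r=0 s=1 t=1
That's 5 in total.

5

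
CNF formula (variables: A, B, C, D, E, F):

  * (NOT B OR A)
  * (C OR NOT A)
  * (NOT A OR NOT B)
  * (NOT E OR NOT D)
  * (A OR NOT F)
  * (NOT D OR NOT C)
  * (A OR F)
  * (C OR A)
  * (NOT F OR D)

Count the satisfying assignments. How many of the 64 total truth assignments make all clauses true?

2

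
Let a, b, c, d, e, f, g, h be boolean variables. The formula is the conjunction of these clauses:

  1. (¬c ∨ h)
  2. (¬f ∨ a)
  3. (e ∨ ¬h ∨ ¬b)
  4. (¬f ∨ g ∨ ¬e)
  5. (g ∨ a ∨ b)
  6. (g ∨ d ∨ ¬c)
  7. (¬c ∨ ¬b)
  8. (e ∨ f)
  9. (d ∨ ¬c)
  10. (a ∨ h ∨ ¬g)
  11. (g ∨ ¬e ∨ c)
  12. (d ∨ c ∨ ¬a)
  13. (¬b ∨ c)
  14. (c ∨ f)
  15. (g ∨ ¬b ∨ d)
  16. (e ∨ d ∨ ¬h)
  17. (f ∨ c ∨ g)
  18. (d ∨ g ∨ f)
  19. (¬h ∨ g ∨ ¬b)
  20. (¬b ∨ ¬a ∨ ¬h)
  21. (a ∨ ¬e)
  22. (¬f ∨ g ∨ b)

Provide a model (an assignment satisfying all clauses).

a=True, b=False, c=False, d=True, e=False, f=True, g=True, h=False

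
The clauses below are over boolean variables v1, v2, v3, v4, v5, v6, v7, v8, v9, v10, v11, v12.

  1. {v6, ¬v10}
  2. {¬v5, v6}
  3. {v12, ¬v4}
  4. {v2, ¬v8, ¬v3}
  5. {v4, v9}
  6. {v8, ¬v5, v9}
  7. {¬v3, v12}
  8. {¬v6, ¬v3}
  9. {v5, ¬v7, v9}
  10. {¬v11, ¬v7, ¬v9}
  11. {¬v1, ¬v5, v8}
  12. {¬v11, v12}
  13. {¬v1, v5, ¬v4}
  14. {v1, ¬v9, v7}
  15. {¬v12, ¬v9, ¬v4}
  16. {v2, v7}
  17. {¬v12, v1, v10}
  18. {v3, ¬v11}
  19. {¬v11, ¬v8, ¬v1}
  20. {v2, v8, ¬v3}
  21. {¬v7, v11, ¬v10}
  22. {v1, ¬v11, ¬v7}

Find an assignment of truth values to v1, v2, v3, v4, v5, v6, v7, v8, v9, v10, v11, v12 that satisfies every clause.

v1=True  v2=True  v3=True  v4=False  v5=False  v6=False  v7=True  v8=True  v9=True  v10=False  v11=False  v12=True

Check each clause:
  1. {¬v10, v6} — ¬v10 is true.
  2. {¬v5, v6} — ¬v5 is true.
  3. {¬v4, v12} — v12 is true.
  4. {¬v8, ¬v3, v2} — v2 is true.
  5. {v4, v9} — v9 is true.
  6. {v9, ¬v5, v8} — v8 is true.
  7. {¬v3, v12} — v12 is true.
  8. {¬v3, ¬v6} — ¬v6 is true.
  9. {¬v7, v5, v9} — v9 is true.
  10. {¬v11, ¬v7, ¬v9} — ¬v11 is true.
  11. {¬v5, ¬v1, v8} — v8 is true.
  12. {¬v11, v12} — v12 is true.
  13. {v5, ¬v1, ¬v4} — ¬v4 is true.
  14. {¬v9, v7, v1} — v1 is true.
  15. {¬v4, ¬v9, ¬v12} — ¬v4 is true.
  16. {v2, v7} — v2 is true.
  17. {v1, v10, ¬v12} — v1 is true.
  18. {¬v11, v3} — v3 is true.
  19. {¬v8, ¬v1, ¬v11} — ¬v11 is true.
  20. {¬v3, v2, v8} — v8 is true.
  21. {¬v7, ¬v10, v11} — ¬v10 is true.
  22. {v1, ¬v11, ¬v7} — v1 is true.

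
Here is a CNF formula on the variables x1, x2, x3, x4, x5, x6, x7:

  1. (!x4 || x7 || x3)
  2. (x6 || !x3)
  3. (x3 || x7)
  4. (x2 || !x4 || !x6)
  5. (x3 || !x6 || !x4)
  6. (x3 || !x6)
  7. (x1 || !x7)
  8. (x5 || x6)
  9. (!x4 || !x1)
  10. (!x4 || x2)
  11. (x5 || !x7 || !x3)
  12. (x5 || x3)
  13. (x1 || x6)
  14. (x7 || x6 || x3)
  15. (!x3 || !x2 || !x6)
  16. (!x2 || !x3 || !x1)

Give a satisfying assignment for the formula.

x1=True  x2=False  x3=True  x4=False  x5=False  x6=True  x7=False

Pure literal: x4 appears only negated; assign x4 = False.
Try x1 = True.
Set x2 = False and propagate.
The remaining clauses are satisfied by x3 = True, x5 = False, x6 = True, x7 = False.
Every clause has at least one true literal under this assignment.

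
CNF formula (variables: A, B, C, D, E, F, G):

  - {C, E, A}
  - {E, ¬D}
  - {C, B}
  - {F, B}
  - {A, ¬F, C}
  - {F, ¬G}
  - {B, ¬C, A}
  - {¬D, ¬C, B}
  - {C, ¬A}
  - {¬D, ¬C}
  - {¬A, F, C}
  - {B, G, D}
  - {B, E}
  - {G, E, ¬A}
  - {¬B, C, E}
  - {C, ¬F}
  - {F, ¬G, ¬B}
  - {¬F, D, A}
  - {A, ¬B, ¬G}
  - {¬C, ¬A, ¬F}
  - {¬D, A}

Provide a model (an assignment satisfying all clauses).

A=False, B=True, C=True, D=False, E=False, F=False, G=False

Try A = False.
  then D is forced to False.
  then F is forced to False.
  then B is forced to True.
  then G is forced to False.
Try C = True.
E is now unconstrained; take E = False.
Every clause has at least one true literal under this assignment.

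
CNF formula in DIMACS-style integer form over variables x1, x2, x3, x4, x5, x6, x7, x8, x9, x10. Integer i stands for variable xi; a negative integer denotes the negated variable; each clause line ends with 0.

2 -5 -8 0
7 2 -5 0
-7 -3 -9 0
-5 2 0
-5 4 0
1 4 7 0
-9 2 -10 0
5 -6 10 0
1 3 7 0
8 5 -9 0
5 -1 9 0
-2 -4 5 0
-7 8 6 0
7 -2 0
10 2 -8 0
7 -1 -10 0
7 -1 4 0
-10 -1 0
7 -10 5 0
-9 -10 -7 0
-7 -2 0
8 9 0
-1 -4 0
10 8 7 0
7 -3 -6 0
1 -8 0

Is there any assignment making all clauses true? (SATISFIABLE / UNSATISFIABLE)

UNSATISFIABLE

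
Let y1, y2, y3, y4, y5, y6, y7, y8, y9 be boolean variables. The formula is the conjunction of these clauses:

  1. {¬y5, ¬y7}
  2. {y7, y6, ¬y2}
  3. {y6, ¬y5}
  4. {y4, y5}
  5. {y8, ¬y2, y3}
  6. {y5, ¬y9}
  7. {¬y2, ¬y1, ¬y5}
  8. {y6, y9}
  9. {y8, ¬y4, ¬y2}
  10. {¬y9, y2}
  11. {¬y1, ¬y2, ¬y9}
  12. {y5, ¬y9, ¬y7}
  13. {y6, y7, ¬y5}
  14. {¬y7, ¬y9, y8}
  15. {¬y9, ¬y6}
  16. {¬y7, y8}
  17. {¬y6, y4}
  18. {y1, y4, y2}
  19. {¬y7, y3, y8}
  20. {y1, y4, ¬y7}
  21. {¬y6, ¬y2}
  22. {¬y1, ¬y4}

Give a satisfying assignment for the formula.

y1=False, y2=False, y3=True, y4=True, y5=False, y6=True, y7=True, y8=True, y9=False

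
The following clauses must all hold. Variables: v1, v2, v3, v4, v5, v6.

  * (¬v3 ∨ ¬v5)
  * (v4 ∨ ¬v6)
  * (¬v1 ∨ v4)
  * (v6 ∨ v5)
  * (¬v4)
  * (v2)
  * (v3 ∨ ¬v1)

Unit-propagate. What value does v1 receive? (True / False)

False

(¬v4) is a unit clause: v4 = False.
(¬v6 ∨ v4) with v4 = False leaves only ¬v6, so v6 = False.
(¬v1 ∨ v4) with v4 = False leaves only ¬v1, so v1 = False.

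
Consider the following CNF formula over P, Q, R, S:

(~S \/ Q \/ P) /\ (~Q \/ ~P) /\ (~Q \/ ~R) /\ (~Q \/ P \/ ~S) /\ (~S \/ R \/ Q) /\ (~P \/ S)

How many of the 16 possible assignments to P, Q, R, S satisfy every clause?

The models are:
  P=F Q=F R=F S=F
  P=F Q=F R=T S=F
  P=F Q=T R=F S=F
  P=T Q=F R=T S=T
That's 4 in total.

4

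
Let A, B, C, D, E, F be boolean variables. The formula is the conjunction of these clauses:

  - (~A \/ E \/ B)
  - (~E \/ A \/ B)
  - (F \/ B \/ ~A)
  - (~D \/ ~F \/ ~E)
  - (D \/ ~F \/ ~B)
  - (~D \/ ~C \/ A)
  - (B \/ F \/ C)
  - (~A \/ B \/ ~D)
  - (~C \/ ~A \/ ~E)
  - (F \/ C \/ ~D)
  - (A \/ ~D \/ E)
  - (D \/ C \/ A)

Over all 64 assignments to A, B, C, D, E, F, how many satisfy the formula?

11

Split on A, then D.
  A=1, D=1: remaining (B,C,E,F) ∈ {(1,0,0,1); (1,1,0,0); (1,1,0,1)} — 3.
  A=1, D=0: remaining (B,C,E,F) ∈ {(0,0,1,1); (1,0,0,0); (1,0,1,0); (1,1,0,0)} — 4.
  A=0, D=1: a clause becomes empty — 0.
  A=0, D=0: remaining (B,C,E,F) ∈ {(0,1,0,0); (0,1,0,1); (1,1,0,0); (1,1,1,0)} — 4.
Total: 3 + 4 + 0 + 4 = 11.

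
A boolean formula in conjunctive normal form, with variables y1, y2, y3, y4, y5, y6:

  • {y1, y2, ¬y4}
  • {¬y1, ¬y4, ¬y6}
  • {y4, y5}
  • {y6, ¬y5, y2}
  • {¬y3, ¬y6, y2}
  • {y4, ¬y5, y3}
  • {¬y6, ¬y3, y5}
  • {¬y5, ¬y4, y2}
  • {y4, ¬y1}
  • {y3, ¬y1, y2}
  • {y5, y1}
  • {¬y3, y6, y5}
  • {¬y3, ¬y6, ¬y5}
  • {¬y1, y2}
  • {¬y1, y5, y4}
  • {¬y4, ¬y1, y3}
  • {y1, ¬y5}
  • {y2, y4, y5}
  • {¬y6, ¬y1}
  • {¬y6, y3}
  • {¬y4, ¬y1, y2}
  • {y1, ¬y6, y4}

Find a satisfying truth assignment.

y2 occurs only positively in the remaining clauses — set y2 = True.
Branch on y1: take y1 = True.
  then y4 is forced to True.
  then y6 is forced to False.
  then y3 is forced to True.
  then y5 is forced to True.
Check each clause:
  1. {y1, y2, ¬y4} — y1 is true.
  2. {¬y4, ¬y1, ¬y6} — ¬y6 is true.
  3. {y5, y4} — y4 is true.
  4. {y2, y6, ¬y5} — y2 is true.
  5. {¬y3, ¬y6, y2} — y2 is true.
  6. {y3, ¬y5, y4} — y3 is true.
  7. {y5, ¬y6, ¬y3} — ¬y6 is true.
  8. {y2, ¬y5, ¬y4} — y2 is true.
  9. {¬y1, y4} — y4 is true.
  10. {y3, ¬y1, y2} — y2 is true.
  11. {y1, y5} — y1 is true.
  12. {y5, ¬y3, y6} — y5 is true.
  13. {¬y6, ¬y5, ¬y3} — ¬y6 is true.
  14. {y2, ¬y1} — y2 is true.
  15. {¬y1, y5, y4} — y4 is true.
  16. {y3, ¬y4, ¬y1} — y3 is true.
  17. {y1, ¬y5} — y1 is true.
  18. {y5, y4, y2} — y2 is true.
  19. {¬y1, ¬y6} — ¬y6 is true.
  20. {y3, ¬y6} — ¬y6 is true.
  21. {y2, ¬y1, ¬y4} — y2 is true.
  22. {¬y6, y1, y4} — y1 is true.

y1=T  y2=T  y3=T  y4=T  y5=T  y6=F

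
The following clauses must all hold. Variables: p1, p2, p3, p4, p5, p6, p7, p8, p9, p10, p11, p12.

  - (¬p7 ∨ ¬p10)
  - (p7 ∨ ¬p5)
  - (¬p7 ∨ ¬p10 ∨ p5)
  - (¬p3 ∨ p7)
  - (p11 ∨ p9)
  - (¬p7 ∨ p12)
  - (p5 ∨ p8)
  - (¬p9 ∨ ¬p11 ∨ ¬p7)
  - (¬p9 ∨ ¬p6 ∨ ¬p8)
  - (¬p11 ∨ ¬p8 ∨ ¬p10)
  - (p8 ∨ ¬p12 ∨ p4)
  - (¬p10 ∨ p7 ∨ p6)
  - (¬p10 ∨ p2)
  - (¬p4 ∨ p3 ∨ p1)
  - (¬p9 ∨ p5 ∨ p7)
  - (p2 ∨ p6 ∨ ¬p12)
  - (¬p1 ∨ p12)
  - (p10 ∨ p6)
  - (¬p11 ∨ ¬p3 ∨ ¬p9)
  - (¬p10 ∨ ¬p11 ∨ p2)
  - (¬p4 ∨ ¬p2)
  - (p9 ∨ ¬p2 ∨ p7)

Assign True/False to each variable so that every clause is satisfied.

p1=T, p2=F, p3=F, p4=T, p5=F, p6=T, p7=F, p8=T, p9=F, p10=F, p11=T, p12=T

Set p1 = True and propagate.
  then p12 is forced to True.
Set p2 = False and propagate.
  then p10 is forced to False.
  then p6 is forced to True.
The remaining clauses are satisfied by p3 = False, p4 = True, p5 = False, p7 = False, p8 = True, p9 = False, p11 = True.
Check each clause:
  1. (¬p10 ∨ ¬p7) — ¬p7 is true.
  2. (p7 ∨ ¬p5) — ¬p5 is true.
  3. (¬p7 ∨ ¬p10 ∨ p5) — ¬p7 is true.
  4. (p7 ∨ ¬p3) — ¬p3 is true.
  5. (p11 ∨ p9) — p11 is true.
  6. (p12 ∨ ¬p7) — ¬p7 is true.
  7. (p8 ∨ p5) — p8 is true.
  8. (¬p7 ∨ ¬p11 ∨ ¬p9) — ¬p7 is true.
  9. (¬p9 ∨ ¬p8 ∨ ¬p6) — ¬p9 is true.
  10. (¬p11 ∨ ¬p10 ∨ ¬p8) — ¬p10 is true.
  11. (p4 ∨ ¬p12 ∨ p8) — p8 is true.
  12. (p6 ∨ ¬p10 ∨ p7) — ¬p10 is true.
  13. (¬p10 ∨ p2) — ¬p10 is true.
  14. (p1 ∨ p3 ∨ ¬p4) — p1 is true.
  15. (p5 ∨ p7 ∨ ¬p9) — ¬p9 is true.
  16. (p2 ∨ ¬p12 ∨ p6) — p6 is true.
  17. (¬p1 ∨ p12) — p12 is true.
  18. (p10 ∨ p6) — p6 is true.
  19. (¬p3 ∨ ¬p11 ∨ ¬p9) — ¬p3 is true.
  20. (p2 ∨ ¬p11 ∨ ¬p10) — ¬p10 is true.
  21. (¬p4 ∨ ¬p2) — ¬p2 is true.
  22. (p9 ∨ ¬p2 ∨ p7) — ¬p2 is true.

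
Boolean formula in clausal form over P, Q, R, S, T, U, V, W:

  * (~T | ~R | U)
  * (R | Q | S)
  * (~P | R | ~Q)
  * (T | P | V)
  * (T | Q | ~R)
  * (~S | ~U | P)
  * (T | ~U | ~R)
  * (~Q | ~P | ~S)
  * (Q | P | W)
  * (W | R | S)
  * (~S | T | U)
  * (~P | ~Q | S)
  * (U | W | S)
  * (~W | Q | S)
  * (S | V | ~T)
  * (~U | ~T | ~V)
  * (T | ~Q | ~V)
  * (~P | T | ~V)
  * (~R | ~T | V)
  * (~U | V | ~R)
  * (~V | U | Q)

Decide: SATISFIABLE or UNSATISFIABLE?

SATISFIABLE

Try P = True.
Branch on Q: take Q = False.
Branch on R: take R = False.
  then S is forced to True.
The remaining clauses are satisfied by T = True, U = False, V = False, W = False.
Every clause has at least one true literal under this assignment.
So P = True  Q = False  R = False  S = True  T = True  U = False  V = False  W = False is a satisfying assignment.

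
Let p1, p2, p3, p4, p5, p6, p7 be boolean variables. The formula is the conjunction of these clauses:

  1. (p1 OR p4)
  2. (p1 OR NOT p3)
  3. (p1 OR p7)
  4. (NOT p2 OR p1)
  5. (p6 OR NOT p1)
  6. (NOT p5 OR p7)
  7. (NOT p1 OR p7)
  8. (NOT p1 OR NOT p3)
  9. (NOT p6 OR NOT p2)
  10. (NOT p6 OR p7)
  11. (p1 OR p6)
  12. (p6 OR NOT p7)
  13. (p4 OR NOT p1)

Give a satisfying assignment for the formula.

p1=1, p2=0, p3=0, p4=1, p5=0, p6=1, p7=1

Pure literal: p2 appears only negated; assign p2 = False.
p3 occurs only negated in the remaining clauses — set p3 = False.
Branch on p1: take p1 = True.
  then p6 is forced to True.
  then p7 is forced to True.
  then p4 is forced to True.
p5 is now unconstrained; take p5 = False.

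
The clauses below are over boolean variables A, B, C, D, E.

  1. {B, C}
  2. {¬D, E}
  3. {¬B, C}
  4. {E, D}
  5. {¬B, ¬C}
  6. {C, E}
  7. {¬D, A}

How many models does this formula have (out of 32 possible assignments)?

The models are:
  A=F B=F C=T D=F E=T
  A=T B=F C=T D=F E=T
  A=T B=F C=T D=T E=T
That's 3 in total.

3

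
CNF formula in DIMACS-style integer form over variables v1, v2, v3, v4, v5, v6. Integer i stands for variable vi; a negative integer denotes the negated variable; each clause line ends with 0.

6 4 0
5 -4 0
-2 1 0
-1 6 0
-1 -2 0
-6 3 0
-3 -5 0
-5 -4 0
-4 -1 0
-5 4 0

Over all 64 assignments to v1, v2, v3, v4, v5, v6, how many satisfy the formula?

2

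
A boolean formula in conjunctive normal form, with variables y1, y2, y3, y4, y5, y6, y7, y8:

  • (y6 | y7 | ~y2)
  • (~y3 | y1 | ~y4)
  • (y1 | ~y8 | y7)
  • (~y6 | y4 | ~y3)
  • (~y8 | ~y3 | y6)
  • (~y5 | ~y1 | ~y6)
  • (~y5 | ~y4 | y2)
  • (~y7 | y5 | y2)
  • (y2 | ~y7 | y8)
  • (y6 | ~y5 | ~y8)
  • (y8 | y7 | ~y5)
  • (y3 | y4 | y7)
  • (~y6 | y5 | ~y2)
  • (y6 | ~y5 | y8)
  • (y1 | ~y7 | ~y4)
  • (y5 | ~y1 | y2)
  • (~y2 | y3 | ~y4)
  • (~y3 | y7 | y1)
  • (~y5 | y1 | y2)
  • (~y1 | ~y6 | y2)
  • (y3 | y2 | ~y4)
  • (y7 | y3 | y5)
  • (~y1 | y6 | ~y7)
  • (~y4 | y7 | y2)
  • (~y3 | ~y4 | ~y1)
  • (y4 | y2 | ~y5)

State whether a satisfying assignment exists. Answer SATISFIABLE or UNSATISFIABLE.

Set y1 = False and propagate.
The remaining clauses are satisfied by y2 = True, y3 = True, y4 = False, y5 = False, y6 = False, y7 = True, y8 = False.
So y1=F, y2=T, y3=T, y4=F, y5=F, y6=F, y7=T, y8=F is a satisfying assignment.

SATISFIABLE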